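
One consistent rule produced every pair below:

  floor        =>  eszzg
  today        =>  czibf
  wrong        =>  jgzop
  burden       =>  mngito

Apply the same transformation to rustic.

gnrclx

This is an affine cipher: with a=0,…,z=25, each position x becomes (11x+1) mod 26.
Applying it to rustic: r(17)→11·17+1≡6=g; u(20)→11·20+1≡13=n; s(18)→11·18+1≡17=r; t(19)→11·19+1≡2=c; i(8)→11·8+1≡11=l; c(2)→11·2+1≡23=x (all mod 26).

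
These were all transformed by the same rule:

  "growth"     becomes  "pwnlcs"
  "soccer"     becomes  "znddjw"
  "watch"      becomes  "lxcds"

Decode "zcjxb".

steak

Each letter's alphabet position (a=0..z=25) is mapped through 3·x+23 mod 26 — an affine cipher.
Decoding zcjxb: z(25)→9·(25−23)≡18=s; c(2)→9·(2−23)≡19=t; j(9)→9·(9−23)≡4=e; x(23)→9·(23−23)≡0=a; b(1)→9·(1−23)≡10=k (all mod 26).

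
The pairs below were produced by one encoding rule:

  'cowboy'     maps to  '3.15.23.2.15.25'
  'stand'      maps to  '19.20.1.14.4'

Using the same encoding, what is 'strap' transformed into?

Each letter is replaced by its alphabet position (a=1, b=2, …, z=26).
For strap: s=19→19, t=20→20, r=18→18, a=1→1, p=16→16.

19.20.18.1.16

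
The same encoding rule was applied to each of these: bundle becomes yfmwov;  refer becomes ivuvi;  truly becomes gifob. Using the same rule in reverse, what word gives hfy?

Each letter is replaced by its mirror in the alphabet: a↔z, b↔y, c↔x, and so on (the Atbash cipher).
Undoing it on hfy: h↔s, f↔u, y↔b.

sub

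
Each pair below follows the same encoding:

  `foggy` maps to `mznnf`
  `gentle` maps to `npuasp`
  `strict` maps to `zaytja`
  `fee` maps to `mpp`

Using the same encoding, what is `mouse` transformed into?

The shift depends on letter class: consonant f→m is +7, but vowel o→z is +11. Vowels shift forward by 11 and consonants shift forward by 7.
For mouse: m(cons)+7=t, o(vowel)+11=z, u(vowel)+11=f, s(cons)+7=z, e(vowel)+11=p.

tzfzp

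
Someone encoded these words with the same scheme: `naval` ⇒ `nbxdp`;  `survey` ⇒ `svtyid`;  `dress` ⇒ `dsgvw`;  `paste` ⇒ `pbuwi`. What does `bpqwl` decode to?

In naval: n→n is +0, a→b is +1, v→x is +2, a→d is +3 — the shift increases by 1 each position. Each letter shifts forward by its position index (0, 1, 2, …) — the shift grows by one for each successive letter.
Undoing it on bpqwl: b−0=b, p−1=o, q−2=o, w−3=t, l−4=h.

booth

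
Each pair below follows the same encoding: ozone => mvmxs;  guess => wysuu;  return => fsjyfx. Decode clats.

Treating letters as 0–25, the rule is x ↦ 15x + 10 (mod 26).
Undoing it on clats: c(2)→7·(2−10)≡22=w; l(11)→7·(11−10)≡7=h; a(0)→7·(0−10)≡8=i; t(19)→7·(19−10)≡11=l; s(18)→7·(18−10)≡4=e (all mod 26).

while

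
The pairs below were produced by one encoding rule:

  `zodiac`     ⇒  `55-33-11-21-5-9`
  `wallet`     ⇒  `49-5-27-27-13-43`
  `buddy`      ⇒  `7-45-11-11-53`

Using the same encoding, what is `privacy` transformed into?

z(#26)→55 and o(#15)→33: differences scale by 2, so n = 2·pos + 3. The formula is n = 2×(alphabet index, a=1) + 3.
Applying it to privacy: p=16→35, r=18→39, i=9→21, v=22→47, a=1→5, c=3→9, y=25→53.

35-39-21-47-5-9-53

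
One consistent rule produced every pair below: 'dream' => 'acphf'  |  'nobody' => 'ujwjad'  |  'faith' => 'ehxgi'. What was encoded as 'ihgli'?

hatch

d(3)→a(0) and r(17)→c(2) fit y≡15x+7 (mod 26); the inverse of 15 mod 26 is 7. Each letter's alphabet position (a=0..z=25) is mapped through 15·x+7 mod 26 — an affine cipher.
Decoding ihgli: i(8)→7·(8−7)≡7=h; h(7)→7·(7−7)≡0=a; g(6)→7·(6−7)≡19=t; l(11)→7·(11−7)≡2=c; i(8)→7·(8−7)≡7=h (all mod 26).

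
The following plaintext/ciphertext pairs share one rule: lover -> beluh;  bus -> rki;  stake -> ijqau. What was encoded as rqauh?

Compare letters: l→b is +16, o→e is +16, v→l is +16 — a constant shift. Every letter moves 16 places later in the alphabet, wrapping around z→a.
Decoding rqauh: r−16=b, q−16=a, a−16=k, u−16=e, h−16=r.

baker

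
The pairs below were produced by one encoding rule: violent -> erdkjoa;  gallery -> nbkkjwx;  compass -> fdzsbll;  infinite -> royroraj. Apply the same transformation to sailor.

Treating letters as 0–25, the rule is x ↦ 15x + 1 (mod 26).
For sailor: s(18)→15·18+1≡11=l; a(0)→15·0+1≡1=b; i(8)→15·8+1≡17=r; l(11)→15·11+1≡10=k; o(14)→15·14+1≡3=d; r(17)→15·17+1≡22=w (all mod 26).

lbrkdw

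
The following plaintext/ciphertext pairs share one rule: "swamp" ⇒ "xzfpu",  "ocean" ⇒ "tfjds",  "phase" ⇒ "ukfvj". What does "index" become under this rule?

Shifts by position in swamp: pos 0: s→x (+5), pos 1: w→z (+3), pos 2: a→f (+5), pos 3: m→p (+3) — repeating every 2. A repeating key of period 2 is used — shifts +5, +3 over and over.
On index: i+5=n, n+3=q, d+5=i, e+3=h, x+5=c.

nqihc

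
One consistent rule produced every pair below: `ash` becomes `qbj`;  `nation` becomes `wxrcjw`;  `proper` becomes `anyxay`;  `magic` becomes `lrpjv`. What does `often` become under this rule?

The output letters match the input read backwards, each shifted +9: ash reversed is hsa. Read the word backwards and shift each letter +9.
On often: reverse → netfo; then shift: n+9=w, e+9=n, t+9=c, f+9=o, o+9=x.

wncox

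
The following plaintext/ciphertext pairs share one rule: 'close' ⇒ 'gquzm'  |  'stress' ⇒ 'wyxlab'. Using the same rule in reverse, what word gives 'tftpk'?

In close: c→g is +4, l→q is +5, o→u is +6, s→z is +7 — the shift increases by 1 each position. Letter i (0-indexed) is shifted by i+4, so successive shifts are 4, 5, 6, ….
Undoing it on tftpk: t−4=p, f−5=a, t−6=n, p−7=i, k−8=c.

panic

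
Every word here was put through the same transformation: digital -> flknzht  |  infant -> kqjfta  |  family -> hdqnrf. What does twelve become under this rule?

vziqbl

In digital: d→f is +2, i→l is +3, g→k is +4, i→n is +5 — the shift increases by 1 each position. The shift increases by 1 at each position, starting from +2: 2, 3, 4, ….
Applying it to twelve: t+2=v, w+3=z, e+4=i, l+5=q, v+6=b, e+7=l.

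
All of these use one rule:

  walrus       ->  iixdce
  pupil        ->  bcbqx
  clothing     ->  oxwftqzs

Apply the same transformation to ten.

fmz

The shift depends on letter class: consonant w→i is +12, but vowel a→i is +8. Two shifts are in play — +8 for a/e/i/o/u, +12 for every other letter.
On ten: t(cons)+12=f, e(vowel)+8=m, n(cons)+12=z.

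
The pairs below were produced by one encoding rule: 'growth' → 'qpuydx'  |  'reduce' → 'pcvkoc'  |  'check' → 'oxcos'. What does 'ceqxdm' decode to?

eighty

g(6)→q(16) and r(17)→p(15) fit y≡7x+0 (mod 26); the inverse of 7 mod 26 is 15. Treating letters as 0–25, the rule is x ↦ 7x + 0 (mod 26).
Reversing it on ceqxdm: c(2)→15·(2−0)≡4=e; e(4)→15·(4−0)≡8=i; q(16)→15·(16−0)≡6=g; x(23)→15·(23−0)≡7=h; d(3)→15·(3−0)≡19=t; m(12)→15·(12−0)≡24=y (all mod 26).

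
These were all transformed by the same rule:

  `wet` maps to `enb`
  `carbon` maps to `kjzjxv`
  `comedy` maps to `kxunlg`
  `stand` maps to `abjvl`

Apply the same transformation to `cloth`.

ktxbp

Vowels shift forward by 9 and consonants shift forward by 8.
Applying it to cloth: c(cons)+8=k, l(cons)+8=t, o(vowel)+9=x, t(cons)+8=b, h(cons)+8=p.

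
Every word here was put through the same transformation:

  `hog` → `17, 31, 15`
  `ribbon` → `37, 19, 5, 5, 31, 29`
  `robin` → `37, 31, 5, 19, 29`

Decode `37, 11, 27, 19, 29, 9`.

With a=1..z=26, the number is 2·pos + 1.
Decoding 37, 11, 27, 19, 29, 9: 37→(37−1)÷2=18=r, 11→(11−1)÷2=5=e, 27→(27−1)÷2=13=m, 19→(19−1)÷2=9=i, 29→(29−1)÷2=14=n, 9→(9−1)÷2=4=d.

remind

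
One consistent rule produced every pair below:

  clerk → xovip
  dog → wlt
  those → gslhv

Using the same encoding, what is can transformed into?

xzm

Each letter is replaced by its mirror in the alphabet: a↔z, b↔y, c↔x, and so on (the Atbash cipher).
For can: c↔x, a↔z, n↔m.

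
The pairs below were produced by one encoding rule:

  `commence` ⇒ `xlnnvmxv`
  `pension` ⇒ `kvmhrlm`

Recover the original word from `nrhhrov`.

Each pair mirrors across the alphabet (c↔x, o↔l, m↔n): positions sum to 25. This is the alphabet-reversal cipher (Atbash): a becomes z, b becomes y, etc.
Decoding nrhhrov: n↔m, r↔i, h↔s, h↔s, r↔i, o↔l, v↔e.

missile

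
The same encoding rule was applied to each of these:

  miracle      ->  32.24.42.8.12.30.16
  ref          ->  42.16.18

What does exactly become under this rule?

16.54.8.12.46.30.56

m(#13)→32 and i(#9)→24: differences scale by 2, so n = 2·pos + 6. Each letter becomes 2×(its alphabet position, a=1..z=26) + 6.
For exactly: e=5→16, x=24→54, a=1→8, c=3→12, t=20→46, l=12→30, y=25→56.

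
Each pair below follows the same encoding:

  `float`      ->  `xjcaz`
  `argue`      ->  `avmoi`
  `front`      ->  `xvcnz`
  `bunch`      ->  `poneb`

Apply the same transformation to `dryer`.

f(5)→x(23) and l(11)→j(9) fit y≡15x+0 (mod 26); the inverse of 15 mod 26 is 7. This is an affine cipher: with a=0,…,z=25, each position x becomes (15x+0) mod 26.
On dryer: d(3)→15·3+0≡19=t; r(17)→15·17+0≡21=v; y(24)→15·24+0≡22=w; e(4)→15·4+0≡8=i; r(17)→15·17+0≡21=v (all mod 26).

tvwiv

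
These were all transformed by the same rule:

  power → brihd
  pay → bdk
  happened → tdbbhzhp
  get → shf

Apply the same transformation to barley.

The shift depends on letter class: consonant p→b is +12, but vowel o→r is +3. Two shifts are in play — +3 for a/e/i/o/u, +12 for every other letter.
Applying it to barley: b(cons)+12=n, a(vowel)+3=d, r(cons)+12=d, l(cons)+12=x, e(vowel)+3=h, y(cons)+12=k.

nddxhk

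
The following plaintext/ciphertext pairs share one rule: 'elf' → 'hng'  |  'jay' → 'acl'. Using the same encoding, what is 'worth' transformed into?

The output letters match the input read backwards, each shifted +2: elf reversed is fle. Read the word backwards and shift each letter +2.
Applying it to worth: reverse → htrow; then shift: h+2=j, t+2=v, r+2=t, o+2=q, w+2=y.

jvtqy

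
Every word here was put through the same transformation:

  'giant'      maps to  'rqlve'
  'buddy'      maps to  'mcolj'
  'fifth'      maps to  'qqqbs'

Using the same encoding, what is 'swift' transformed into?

detne

A repeating key of period 2 is used — shifts +11, +8 over and over.
For swift: s+11=d, w+8=e, i+11=t, f+8=n, t+11=e.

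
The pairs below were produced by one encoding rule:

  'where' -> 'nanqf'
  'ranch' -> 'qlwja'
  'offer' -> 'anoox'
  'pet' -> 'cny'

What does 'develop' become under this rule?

yxunenm

The output letters match the input read backwards, each shifted +9: where reversed is erehw. Read the word backwards and shift each letter +9.
For develop: reverse → poleved; then shift: p+9=y, o+9=x, l+9=u, e+9=n, v+9=e, e+9=n, d+9=m.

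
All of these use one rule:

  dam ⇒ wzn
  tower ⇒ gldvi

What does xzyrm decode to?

Each letter is replaced by its mirror in the alphabet: a↔z, b↔y, c↔x, and so on (the Atbash cipher).
Reversing it on xzyrm: x↔c, z↔a, y↔b, r↔i, m↔n.

cabin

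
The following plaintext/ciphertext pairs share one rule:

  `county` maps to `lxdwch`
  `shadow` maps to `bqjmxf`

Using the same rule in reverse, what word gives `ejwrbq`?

vanish

Compare letters: c→l is +9, o→x is +9, u→d is +9 — a constant shift. Every letter moves 9 places later in the alphabet, wrapping around z→a.
Reversing it on ejwrbq: e−9=v, j−9=a, w−9=n, r−9=i, b−9=s, q−9=h.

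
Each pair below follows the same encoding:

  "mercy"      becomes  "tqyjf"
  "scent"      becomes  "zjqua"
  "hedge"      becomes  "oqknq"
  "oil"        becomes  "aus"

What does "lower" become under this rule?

sadqy

Two shifts are in play — +12 for a/e/i/o/u, +7 for every other letter.
On lower: l(cons)+7=s, o(vowel)+12=a, w(cons)+7=d, e(vowel)+12=q, r(cons)+7=y.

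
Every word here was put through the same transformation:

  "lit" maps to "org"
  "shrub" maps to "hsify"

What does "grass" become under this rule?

Each pair mirrors across the alphabet (l↔o, i↔r, t↔g): positions sum to 25. Each letter is replaced by its mirror in the alphabet: a↔z, b↔y, c↔x, and so on (the Atbash cipher).
On grass: g↔t, r↔i, a↔z, s↔h, s↔h.

tizhh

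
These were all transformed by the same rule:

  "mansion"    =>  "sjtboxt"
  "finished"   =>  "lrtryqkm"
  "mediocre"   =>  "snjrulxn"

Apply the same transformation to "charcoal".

iqgaixgu

A repeating key of period 2 is used — shifts +6, +9 over and over.
Applying it to charcoal: c+6=i, h+9=q, a+6=g, r+9=a, c+6=i, o+9=x, a+6=g, l+9=u.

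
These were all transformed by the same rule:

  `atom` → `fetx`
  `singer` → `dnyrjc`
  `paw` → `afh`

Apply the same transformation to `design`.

The shift depends on letter class: consonant t→e is +11, but vowel a→f is +5. The rule splits by letter class: vowels +5, consonants +11.
For design: d(cons)+11=o, e(vowel)+5=j, s(cons)+11=d, i(vowel)+5=n, g(cons)+11=r, n(cons)+11=y.

ojdnry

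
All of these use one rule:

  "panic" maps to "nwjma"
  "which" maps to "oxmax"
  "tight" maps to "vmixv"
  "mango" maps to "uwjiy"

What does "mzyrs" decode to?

p(15)→n(13) and a(0)→w(22) fit y≡15x+22 (mod 26); the inverse of 15 mod 26 is 7. This is an affine cipher: with a=0,…,z=25, each position x becomes (15x+22) mod 26.
Decoding mzyrs: m(12)→7·(12−22)≡8=i; z(25)→7·(25−22)≡21=v; y(24)→7·(24−22)≡14=o; r(17)→7·(17−22)≡17=r; s(18)→7·(18−22)≡24=y (all mod 26).

ivory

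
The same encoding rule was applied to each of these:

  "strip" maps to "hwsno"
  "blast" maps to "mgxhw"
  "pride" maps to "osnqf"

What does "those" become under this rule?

wyzhf

s(18)→h(7) and t(19)→w(22) fit y≡15x+23 (mod 26); the inverse of 15 mod 26 is 7. Treating letters as 0–25, the rule is x ↦ 15x + 23 (mod 26).
For those: t(19)→15·19+23≡22=w; h(7)→15·7+23≡24=y; o(14)→15·14+23≡25=z; s(18)→15·18+23≡7=h; e(4)→15·4+23≡5=f (all mod 26).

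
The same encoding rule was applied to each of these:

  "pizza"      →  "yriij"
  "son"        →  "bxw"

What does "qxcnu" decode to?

This is a Caesar cipher with shift 9.
Reversing it on qxcnu: q−9=h, x−9=o, c−9=t, n−9=e, u−9=l.

hotel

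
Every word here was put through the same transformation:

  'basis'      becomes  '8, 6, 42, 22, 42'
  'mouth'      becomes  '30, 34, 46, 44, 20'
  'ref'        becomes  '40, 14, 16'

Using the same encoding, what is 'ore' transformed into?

b(#2)→8 and a(#1)→6: differences scale by 2, so n = 2·pos + 4. The formula is n = 2×(alphabet index, a=1) + 4.
On ore: o=15→34, r=18→40, e=5→14.

34, 40, 14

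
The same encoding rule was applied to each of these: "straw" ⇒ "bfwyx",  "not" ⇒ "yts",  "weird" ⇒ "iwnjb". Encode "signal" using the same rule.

The word is reversed, then every letter is shifted forward by 5.
On signal: reverse → langis; then shift: l+5=q, a+5=f, n+5=s, g+5=l, i+5=n, s+5=x.

qfslnx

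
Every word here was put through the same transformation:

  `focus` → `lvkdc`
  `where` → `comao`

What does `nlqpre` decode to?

height

Letter i (0-indexed) is shifted by i+6, so successive shifts are 6, 7, 8, ….
Undoing it on nlqpre: n−6=h, l−7=e, q−8=i, p−9=g, r−10=h, e−11=t.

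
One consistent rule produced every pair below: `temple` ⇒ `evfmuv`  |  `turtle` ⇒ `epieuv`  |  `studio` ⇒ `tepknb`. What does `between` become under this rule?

t(19)→e(4) and e(4)→v(21) fit y≡11x+3 (mod 26); the inverse of 11 mod 26 is 19. This is an affine cipher: with a=0,…,z=25, each position x becomes (11x+3) mod 26.
On between: b(1)→11·1+3≡14=o; e(4)→11·4+3≡21=v; t(19)→11·19+3≡4=e; w(22)→11·22+3≡11=l; e(4)→11·4+3≡21=v; e(4)→11·4+3≡21=v; n(13)→11·13+3≡16=q (all mod 26).

ovelvvq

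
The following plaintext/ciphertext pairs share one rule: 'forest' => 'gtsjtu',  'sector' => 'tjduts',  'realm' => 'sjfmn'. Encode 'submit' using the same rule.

tzcnnu

The shift depends on letter class: consonant f→g is +1, but vowel o→t is +5. The rule splits by letter class: vowels +5, consonants +1.
For submit: s(cons)+1=t, u(vowel)+5=z, b(cons)+1=c, m(cons)+1=n, i(vowel)+5=n, t(cons)+1=u.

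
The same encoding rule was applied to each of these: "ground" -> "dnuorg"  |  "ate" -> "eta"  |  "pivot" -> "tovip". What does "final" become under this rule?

lanif

The output letters match the input read backwards: ground reversed is dnuorg. The word is simply reversed.
For final: reverse → lanif.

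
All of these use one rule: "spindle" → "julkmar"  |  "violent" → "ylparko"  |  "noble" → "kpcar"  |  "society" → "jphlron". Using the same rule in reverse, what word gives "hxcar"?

cable

s(18)→j(9) and p(15)→u(20) fit y≡5x+23 (mod 26); the inverse of 5 mod 26 is 21. Each letter's alphabet position (a=0..z=25) is mapped through 5·x+23 mod 26 — an affine cipher.
Undoing it on hxcar: h(7)→21·(7−23)≡2=c; x(23)→21·(23−23)≡0=a; c(2)→21·(2−23)≡1=b; a(0)→21·(0−23)≡11=l; r(17)→21·(17−23)≡4=e (all mod 26).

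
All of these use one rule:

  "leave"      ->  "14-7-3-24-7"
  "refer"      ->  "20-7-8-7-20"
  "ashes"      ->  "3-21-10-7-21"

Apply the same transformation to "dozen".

6-17-28-7-16

Letters become their 1-based position plus 2 (so a→3, b→4, …).
Applying it to dozen: d=4→6, o=15→17, z=26→28, e=5→7, n=14→16.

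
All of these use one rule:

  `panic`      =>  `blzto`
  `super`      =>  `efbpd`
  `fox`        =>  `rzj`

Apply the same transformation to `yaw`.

kli

The shift depends on letter class: consonant p→b is +12, but vowel a→l is +11. The rule splits by letter class: vowels +11, consonants +12.
On yaw: y(cons)+12=k, a(vowel)+11=l, w(cons)+12=i.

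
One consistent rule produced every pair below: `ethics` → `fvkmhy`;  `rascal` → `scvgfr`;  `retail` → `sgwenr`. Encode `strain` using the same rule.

The shift increases by 1 at each position, starting from +1: 1, 2, 3, ….
For strain: s+1=t, t+2=v, r+3=u, a+4=e, i+5=n, n+6=t.

tvuent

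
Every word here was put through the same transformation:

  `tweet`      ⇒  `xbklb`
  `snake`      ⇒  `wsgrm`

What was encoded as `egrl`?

able

In tweet: t→x is +4, w→b is +5, e→k is +6, e→l is +7 — the shift increases by 1 each position. The shift increases by 1 at each position, starting from +4: 4, 5, 6, ….
Undoing it on egrl: e−4=a, g−5=b, r−6=l, l−7=e.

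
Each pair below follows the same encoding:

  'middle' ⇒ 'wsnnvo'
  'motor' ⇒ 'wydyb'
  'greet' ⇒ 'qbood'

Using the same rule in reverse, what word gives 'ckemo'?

sauce

This is a Caesar cipher with shift 10.
Decoding ckemo: c−10=s, k−10=a, e−10=u, m−10=c, o−10=e.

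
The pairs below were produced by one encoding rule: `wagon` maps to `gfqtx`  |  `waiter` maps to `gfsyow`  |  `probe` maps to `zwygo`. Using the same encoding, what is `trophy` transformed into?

dwyurd

It's a Vigenère-style cipher with numeric key [10,5]: position i shifts by key[i mod 2].
On trophy: t+10=d, r+5=w, o+10=y, p+5=u, h+10=r, y+5=d.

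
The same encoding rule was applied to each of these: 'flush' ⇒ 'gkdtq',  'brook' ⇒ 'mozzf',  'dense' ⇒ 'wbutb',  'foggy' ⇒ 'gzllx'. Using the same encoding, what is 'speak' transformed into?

tebhf

f(5)→g(6) and l(11)→k(10) fit y≡5x+7 (mod 26); the inverse of 5 mod 26 is 21. Treating letters as 0–25, the rule is x ↦ 5x + 7 (mod 26).
On speak: s(18)→5·18+7≡19=t; p(15)→5·15+7≡4=e; e(4)→5·4+7≡1=b; a(0)→5·0+7≡7=h; k(10)→5·10+7≡5=f (all mod 26).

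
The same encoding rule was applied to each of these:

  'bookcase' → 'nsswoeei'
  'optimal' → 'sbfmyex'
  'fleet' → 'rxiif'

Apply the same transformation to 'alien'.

exmiz

Two shifts are in play — +4 for a/e/i/o/u, +12 for every other letter.
For alien: a(vowel)+4=e, l(cons)+12=x, i(vowel)+4=m, e(vowel)+4=i, n(cons)+12=z.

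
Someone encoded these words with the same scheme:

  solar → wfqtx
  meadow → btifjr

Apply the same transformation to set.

yjx

The output letters match the input read backwards, each shifted +5: solar reversed is ralos. The word is reversed, then every letter is shifted forward by 5.
On set: reverse → tes; then shift: t+5=y, e+5=j, s+5=x.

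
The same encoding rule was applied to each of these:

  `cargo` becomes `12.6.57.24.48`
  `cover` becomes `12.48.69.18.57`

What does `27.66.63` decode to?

c(#3)→12 and a(#1)→6: differences scale by 3, so n = 3·pos + 3. The formula is n = 3×(alphabet index, a=1) + 3.
Undoing it on 27.66.63: 27→(27−3)÷3=8=h, 66→(66−3)÷3=21=u, 63→(63−3)÷3=20=t.

hut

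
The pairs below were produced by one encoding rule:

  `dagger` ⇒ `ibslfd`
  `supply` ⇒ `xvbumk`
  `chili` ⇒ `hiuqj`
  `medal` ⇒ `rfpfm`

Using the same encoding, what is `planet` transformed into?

Shifts by position in dagger: pos 0: d→i (+5), pos 1: a→b (+1), pos 2: g→s (+12), pos 3: g→l (+5), pos 4: e→f (+1), pos 5: r→d (+12) — repeating every 3. The shifts repeat in a cycle of length 3: positions 0,1,… shift by +5, +1, +12, then the pattern repeats.
For planet: p+5=u, l+1=m, a+12=m, n+5=s, e+1=f, t+12=f.

ummsff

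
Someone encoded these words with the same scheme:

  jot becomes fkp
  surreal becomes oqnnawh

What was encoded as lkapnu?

poetry

Compare letters: j→f is +22, o→k is +22, t→p is +22 — a constant shift. This is a Caesar cipher with shift 22.
Reversing it on lkapnu: l−22=p, k−22=o, a−22=e, p−22=t, n−22=r, u−22=y.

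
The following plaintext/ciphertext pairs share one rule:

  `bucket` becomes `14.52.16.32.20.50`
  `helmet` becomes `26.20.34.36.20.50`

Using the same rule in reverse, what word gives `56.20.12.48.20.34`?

b(#2)→14 and u(#21)→52: differences scale by 2, so n = 2·pos + 10. With a=1..z=26, the number is 2·pos + 10.
Decoding 56.20.12.48.20.34: 56→(56−10)÷2=23=w, 20→(20−10)÷2=5=e, 12→(12−10)÷2=1=a, 48→(48−10)÷2=19=s, 20→(20−10)÷2=5=e, 34→(34−10)÷2=12=l.

weasel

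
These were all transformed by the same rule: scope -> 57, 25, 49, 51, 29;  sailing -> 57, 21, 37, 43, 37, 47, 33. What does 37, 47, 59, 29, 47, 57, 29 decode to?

intense

s(#19)→57 and c(#3)→25: differences scale by 2, so n = 2·pos + 19. Each letter becomes 2×(its alphabet position, a=1..z=26) + 19.
Undoing it on 37, 47, 59, 29, 47, 57, 29: 37→(37−19)÷2=9=i, 47→(47−19)÷2=14=n, 59→(59−19)÷2=20=t, 29→(29−19)÷2=5=e, 47→(47−19)÷2=14=n, 57→(57−19)÷2=19=s, 29→(29−19)÷2=5=e.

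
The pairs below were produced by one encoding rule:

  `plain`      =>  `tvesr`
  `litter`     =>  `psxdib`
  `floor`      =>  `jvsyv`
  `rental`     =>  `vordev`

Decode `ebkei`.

argue

Shifts by position in plain: pos 0: p→t (+4), pos 1: l→v (+10), pos 2: a→e (+4), pos 3: i→s (+10) — repeating every 2. A repeating key of period 2 is used — shifts +4, +10 over and over.
Decoding ebkei: e−4=a, b−10=r, k−4=g, e−10=u, i−4=e.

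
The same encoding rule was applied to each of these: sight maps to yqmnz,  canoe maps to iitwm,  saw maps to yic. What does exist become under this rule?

The shift depends on letter class: consonant s→y is +6, but vowel i→q is +8. The rule splits by letter class: vowels +8, consonants +6.
Applying it to exist: e(vowel)+8=m, x(cons)+6=d, i(vowel)+8=q, s(cons)+6=y, t(cons)+6=z.

mdqyz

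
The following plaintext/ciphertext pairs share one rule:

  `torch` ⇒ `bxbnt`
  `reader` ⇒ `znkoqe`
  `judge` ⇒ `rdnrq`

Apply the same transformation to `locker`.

In torch: t→b is +8, o→x is +9, r→b is +10, c→n is +11 — the shift increases by 1 each position. The shift increases by 1 at each position, starting from +8: 8, 9, 10, ….
Applying it to locker: l+8=t, o+9=x, c+10=m, k+11=v, e+12=q, r+13=e.

txmvqe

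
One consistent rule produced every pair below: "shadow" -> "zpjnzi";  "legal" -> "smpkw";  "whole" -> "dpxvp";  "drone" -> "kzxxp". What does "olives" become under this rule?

In shadow: s→z is +7, h→p is +8, a→j is +9, d→n is +10 — the shift increases by 1 each position. The shift increases by 1 at each position, starting from +7: 7, 8, 9, ….
Applying it to olives: o+7=v, l+8=t, i+9=r, v+10=f, e+11=p, s+12=e.

vtrfpe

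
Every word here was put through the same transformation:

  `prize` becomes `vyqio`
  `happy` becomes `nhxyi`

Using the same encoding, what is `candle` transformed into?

In prize: p→v is +6, r→y is +7, i→q is +8, z→i is +9 — the shift increases by 1 each position. Letter i (0-indexed) is shifted by i+6, so successive shifts are 6, 7, 8, ….
Applying it to candle: c+6=i, a+7=h, n+8=v, d+9=m, l+10=v, e+11=p.

ihvmvp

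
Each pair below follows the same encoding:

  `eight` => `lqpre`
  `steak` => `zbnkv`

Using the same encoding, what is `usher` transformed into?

baqoc

In eight: e→l is +7, i→q is +8, g→p is +9, h→r is +10 — the shift increases by 1 each position. The shift increases by 1 at each position, starting from +7: 7, 8, 9, ….
On usher: u+7=b, s+8=a, h+9=q, e+10=o, r+11=c.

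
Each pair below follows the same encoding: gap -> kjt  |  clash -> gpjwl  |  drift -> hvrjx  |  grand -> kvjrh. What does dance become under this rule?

The shift depends on letter class: consonant g→k is +4, but vowel a→j is +9. The rule splits by letter class: vowels +9, consonants +4.
For dance: d(cons)+4=h, a(vowel)+9=j, n(cons)+4=r, c(cons)+4=g, e(vowel)+9=n.

hjrgn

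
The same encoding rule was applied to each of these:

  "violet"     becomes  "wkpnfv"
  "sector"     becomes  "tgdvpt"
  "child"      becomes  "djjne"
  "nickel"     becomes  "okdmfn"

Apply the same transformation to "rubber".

Shifts by position in violet: pos 0: v→w (+1), pos 1: i→k (+2), pos 2: o→p (+1), pos 3: l→n (+2) — repeating every 2. A repeating key of period 2 is used — shifts +1, +2 over and over.
Applying it to rubber: r+1=s, u+2=w, b+1=c, b+2=d, e+1=f, r+2=t.

swcdft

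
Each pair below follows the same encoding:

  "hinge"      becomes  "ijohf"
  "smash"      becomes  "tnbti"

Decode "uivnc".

Compare letters: h→i is +1, i→j is +1, n→o is +1 — a constant shift. This is a Caesar cipher with shift 1.
Reversing it on uivnc: u−1=t, i−1=h, v−1=u, n−1=m, c−1=b.

thumb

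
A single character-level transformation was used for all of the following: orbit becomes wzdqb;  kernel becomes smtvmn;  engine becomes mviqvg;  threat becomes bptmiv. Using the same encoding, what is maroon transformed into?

uitwwp

It's a Vigenère-style cipher with numeric key [8,8,2]: position i shifts by key[i mod 3].
Applying it to maroon: m+8=u, a+8=i, r+2=t, o+8=w, o+8=w, n+2=p.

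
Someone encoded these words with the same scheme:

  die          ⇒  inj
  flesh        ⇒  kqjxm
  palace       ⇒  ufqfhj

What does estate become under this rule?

jxyfyj

Each letter is shifted forward by 5 in the alphabet (a Caesar shift of +5).
Applying it to estate: e+5=j, s+5=x, t+5=y, a+5=f, t+5=y, e+5=j.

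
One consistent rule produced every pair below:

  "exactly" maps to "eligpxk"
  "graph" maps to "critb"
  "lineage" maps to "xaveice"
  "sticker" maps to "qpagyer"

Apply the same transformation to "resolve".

e(4)→e(4) and x(23)→l(11) fit y≡25x+8 (mod 26); the inverse of 25 mod 26 is 25. Treating letters as 0–25, the rule is x ↦ 25x + 8 (mod 26).
Applying it to resolve: r(17)→25·17+8≡17=r; e(4)→25·4+8≡4=e; s(18)→25·18+8≡16=q; o(14)→25·14+8≡20=u; l(11)→25·11+8≡23=x; v(21)→25·21+8≡13=n; e(4)→25·4+8≡4=e (all mod 26).

requxne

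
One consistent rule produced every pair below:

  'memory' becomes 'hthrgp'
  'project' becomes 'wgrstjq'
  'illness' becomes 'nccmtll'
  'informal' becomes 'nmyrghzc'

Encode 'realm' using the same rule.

gtzch

m(12)→h(7) and e(4)→t(19) fit y≡5x+25 (mod 26); the inverse of 5 mod 26 is 21. Treating letters as 0–25, the rule is x ↦ 5x + 25 (mod 26).
On realm: r(17)→5·17+25≡6=g; e(4)→5·4+25≡19=t; a(0)→5·0+25≡25=z; l(11)→5·11+25≡2=c; m(12)→5·12+25≡7=h (all mod 26).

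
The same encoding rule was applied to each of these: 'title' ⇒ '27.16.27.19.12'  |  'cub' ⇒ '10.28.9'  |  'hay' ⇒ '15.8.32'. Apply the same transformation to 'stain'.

The number is (letter's place in the alphabet, a=1) + 7.
Applying it to stain: s=19→26, t=20→27, a=1→8, i=9→16, n=14→21.

26.27.8.16.21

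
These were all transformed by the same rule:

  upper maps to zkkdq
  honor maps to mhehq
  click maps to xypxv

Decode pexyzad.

include

This is an affine cipher: with a=0,…,z=25, each position x becomes (3x+17) mod 26.
Decoding pexyzad: p(15)→9·(15−17)≡8=i; e(4)→9·(4−17)≡13=n; x(23)→9·(23−17)≡2=c; y(24)→9·(24−17)≡11=l; z(25)→9·(25−17)≡20=u; a(0)→9·(0−17)≡3=d; d(3)→9·(3−17)≡4=e (all mod 26).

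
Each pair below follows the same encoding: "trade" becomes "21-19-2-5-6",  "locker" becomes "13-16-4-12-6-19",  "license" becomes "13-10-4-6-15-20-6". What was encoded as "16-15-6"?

one

t is letter #20 and maps to 21: an offset of 1. Letters become their 1-based position plus 1 (so a→2, b→3, …).
Undoing it on 16-15-6: 16→(16−1)÷1=15=o, 15→(15−1)÷1=14=n, 6→(6−1)÷1=5=e.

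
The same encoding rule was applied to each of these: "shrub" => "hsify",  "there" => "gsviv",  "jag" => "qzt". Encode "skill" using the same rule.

Each pair mirrors across the alphabet (s↔h, h↔s, r↔i): positions sum to 25. This is the alphabet-reversal cipher (Atbash): a becomes z, b becomes y, etc.
Applying it to skill: s↔h, k↔p, i↔r, l↔o, l↔o.

hproo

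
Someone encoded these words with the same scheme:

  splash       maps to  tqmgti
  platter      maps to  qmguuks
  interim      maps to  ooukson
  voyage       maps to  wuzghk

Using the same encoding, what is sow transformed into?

tux

The rule splits by letter class: vowels +6, consonants +1.
Applying it to sow: s(cons)+1=t, o(vowel)+6=u, w(cons)+1=x.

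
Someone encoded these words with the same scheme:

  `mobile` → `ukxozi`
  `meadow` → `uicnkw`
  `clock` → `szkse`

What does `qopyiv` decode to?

Treating letters as 0–25, the rule is x ↦ 21x + 2 (mod 26).
Reversing it on qopyiv: q(16)→5·(16−2)≡18=s; o(14)→5·(14−2)≡8=i; p(15)→5·(15−2)≡13=n; y(24)→5·(24−2)≡6=g; i(8)→5·(8−2)≡4=e; v(21)→5·(21−2)≡17=r (all mod 26).

singer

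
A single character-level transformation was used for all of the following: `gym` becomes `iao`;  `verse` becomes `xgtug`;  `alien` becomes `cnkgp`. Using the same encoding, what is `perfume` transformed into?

Compare letters: g→i is +2, y→a is +2, m→o is +2 — a constant shift. This is a Caesar cipher with shift 2.
Applying it to perfume: p+2=r, e+2=g, r+2=t, f+2=h, u+2=w, m+2=o, e+2=g.

rgthwog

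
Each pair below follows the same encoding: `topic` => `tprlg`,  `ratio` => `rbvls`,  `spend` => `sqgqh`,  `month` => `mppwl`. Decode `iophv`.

inner

In topic: t→t is +0, o→p is +1, p→r is +2, i→l is +3 — the shift increases by 1 each position. The shift increases by 1 at each position, starting from +0: 0, 1, 2, ….
Decoding iophv: i−0=i, o−1=n, p−2=n, h−3=e, v−4=r.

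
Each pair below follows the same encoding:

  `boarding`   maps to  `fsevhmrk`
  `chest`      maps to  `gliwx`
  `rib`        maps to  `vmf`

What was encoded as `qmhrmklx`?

Compare letters: b→f is +4, o→s is +4, a→e is +4 — a constant shift. Each letter is shifted forward by 4 in the alphabet (a Caesar shift of +4).
Decoding qmhrmklx: q−4=m, m−4=i, h−4=d, r−4=n, m−4=i, k−4=g, l−4=h, x−4=t.

midnight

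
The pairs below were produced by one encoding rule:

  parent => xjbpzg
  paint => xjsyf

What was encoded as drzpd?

In parent: p→x is +8, a→j is +9, r→b is +10, e→p is +11 — the shift increases by 1 each position. The shift increases by 1 at each position, starting from +8: 8, 9, 10, ….
Undoing it on drzpd: d−8=v, r−9=i, z−10=p, p−11=e, d−12=r.

viper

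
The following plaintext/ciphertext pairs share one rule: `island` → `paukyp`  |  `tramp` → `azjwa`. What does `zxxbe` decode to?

In island: i→p is +7, s→a is +8, l→u is +9, a→k is +10 — the shift increases by 1 each position. Each letter shifts forward by (position + 7), i.e. 7, 8, 9, … — the shift grows by one for each successive letter.
Decoding zxxbe: z−7=s, x−8=p, x−9=o, b−10=r, e−11=t.

sport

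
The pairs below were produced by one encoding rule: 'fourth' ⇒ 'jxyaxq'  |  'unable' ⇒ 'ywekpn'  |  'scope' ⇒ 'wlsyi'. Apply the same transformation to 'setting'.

wnxcmwk

Shifts by position in fourth: pos 0: f→j (+4), pos 1: o→x (+9), pos 2: u→y (+4), pos 3: r→a (+9) — repeating every 2. The shifts repeat in a cycle of length 2: positions 0,1,… shift by +4, +9, then the pattern repeats.
For setting: s+4=w, e+9=n, t+4=x, t+9=c, i+4=m, n+9=w, g+4=k.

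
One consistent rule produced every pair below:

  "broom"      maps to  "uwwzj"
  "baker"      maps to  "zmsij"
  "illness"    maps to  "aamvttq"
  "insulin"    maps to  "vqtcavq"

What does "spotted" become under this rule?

The output letters match the input read backwards, each shifted +8: broom reversed is moorb. The word is reversed, then every letter is shifted forward by 8.
Applying it to spotted: reverse → dettops; then shift: d+8=l, e+8=m, t+8=b, t+8=b, o+8=w, p+8=x, s+8=a.

lmbbwxa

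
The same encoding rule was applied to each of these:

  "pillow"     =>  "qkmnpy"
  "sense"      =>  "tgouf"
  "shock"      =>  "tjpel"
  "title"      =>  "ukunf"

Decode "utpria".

Shifts by position in pillow: pos 0: p→q (+1), pos 1: i→k (+2), pos 2: l→m (+1), pos 3: l→n (+2) — repeating every 2. It's a Vigenère-style cipher with numeric key [1,2]: position i shifts by key[i mod 2].
Decoding utpria: u−1=t, t−2=r, p−1=o, r−2=p, i−1=h, a−2=y.

trophy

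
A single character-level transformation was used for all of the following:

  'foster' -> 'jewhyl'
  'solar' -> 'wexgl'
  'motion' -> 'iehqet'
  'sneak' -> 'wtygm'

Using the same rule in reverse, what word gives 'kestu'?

young

f(5)→j(9) and o(14)→e(4) fit y≡11x+6 (mod 26); the inverse of 11 mod 26 is 19. Treating letters as 0–25, the rule is x ↦ 11x + 6 (mod 26).
Decoding kestu: k(10)→19·(10−6)≡24=y; e(4)→19·(4−6)≡14=o; s(18)→19·(18−6)≡20=u; t(19)→19·(19−6)≡13=n; u(20)→19·(20−6)≡6=g (all mod 26).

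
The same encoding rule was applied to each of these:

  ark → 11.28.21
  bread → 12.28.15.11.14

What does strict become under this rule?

29.30.28.19.13.30

Letters become their 1-based position plus 10 (so a→11, b→12, …).
On strict: s=19→29, t=20→30, r=18→28, i=9→19, c=3→13, t=20→30.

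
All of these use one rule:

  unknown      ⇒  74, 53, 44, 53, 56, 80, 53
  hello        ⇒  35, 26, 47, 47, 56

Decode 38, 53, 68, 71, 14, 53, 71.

instant

u(#21)→74 and n(#14)→53: differences scale by 3, so n = 3·pos + 11. With a=1..z=26, the number is 3·pos + 11.
Decoding 38, 53, 68, 71, 14, 53, 71: 38→(38−11)÷3=9=i, 53→(53−11)÷3=14=n, 68→(68−11)÷3=19=s, 71→(71−11)÷3=20=t, 14→(14−11)÷3=1=a, 53→(53−11)÷3=14=n, 71→(71−11)÷3=20=t.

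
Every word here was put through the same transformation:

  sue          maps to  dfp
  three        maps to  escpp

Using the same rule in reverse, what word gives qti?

fix

Compare letters: s→d is +11, u→f is +11, e→p is +11 — a constant shift. This is a Caesar cipher with shift 11.
Undoing it on qti: q−11=f, t−11=i, i−11=x.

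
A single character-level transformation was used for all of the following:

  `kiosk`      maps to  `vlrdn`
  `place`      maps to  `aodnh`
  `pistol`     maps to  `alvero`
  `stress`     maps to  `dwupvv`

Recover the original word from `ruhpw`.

Shifts by position in kiosk: pos 0: k→v (+11), pos 1: i→l (+3), pos 2: o→r (+3), pos 3: s→d (+11), pos 4: k→n (+3) — repeating every 3. It's a Vigenère-style cipher with numeric key [11,3,3]: position i shifts by key[i mod 3].
Undoing it on ruhpw: r−11=g, u−3=r, h−3=e, p−11=e, w−3=t.

greet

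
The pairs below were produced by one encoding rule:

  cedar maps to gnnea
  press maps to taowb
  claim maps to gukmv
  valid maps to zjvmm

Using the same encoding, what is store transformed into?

wcyvn

Shifts by position in cedar: pos 0: c→g (+4), pos 1: e→n (+9), pos 2: d→n (+10), pos 3: a→e (+4), pos 4: r→a (+9) — repeating every 3. It's a Vigenère-style cipher with numeric key [4,9,10]: position i shifts by key[i mod 3].
Applying it to store: s+4=w, t+9=c, o+10=y, r+4=v, e+9=n.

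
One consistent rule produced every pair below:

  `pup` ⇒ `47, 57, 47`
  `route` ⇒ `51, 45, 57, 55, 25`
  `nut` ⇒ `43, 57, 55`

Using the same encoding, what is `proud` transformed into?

47, 51, 45, 57, 23

The formula is n = 2×(alphabet index, a=1) + 15.
For proud: p=16→47, r=18→51, o=15→45, u=21→57, d=4→23.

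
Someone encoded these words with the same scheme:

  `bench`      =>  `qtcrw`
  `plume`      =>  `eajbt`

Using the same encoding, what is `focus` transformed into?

Compare letters: b→q is +15, e→t is +15, n→c is +15 — a constant shift. Each letter is shifted forward by 15 in the alphabet (a Caesar shift of +15).
Applying it to focus: f+15=u, o+15=d, c+15=r, u+15=j, s+15=h.

udrjh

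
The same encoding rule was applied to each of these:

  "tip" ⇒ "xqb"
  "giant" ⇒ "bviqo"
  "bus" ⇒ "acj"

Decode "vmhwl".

dozen

The word is reversed, then every letter is shifted forward by 8.
Undoing it on vmhwl: shift back: v−8=n, m−8=e, h−8=z, w−8=o, l−8=d → nezod; then reverse → dozen.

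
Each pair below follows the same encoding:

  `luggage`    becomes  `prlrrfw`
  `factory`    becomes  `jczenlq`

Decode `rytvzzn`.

The word is reversed, then every letter is shifted forward by 11.
Decoding rytvzzn: shift back: r−11=g, y−11=n, t−11=i, v−11=k, z−11=o, z−11=o, n−11=c → gnikooc; then reverse → cooking.

cooking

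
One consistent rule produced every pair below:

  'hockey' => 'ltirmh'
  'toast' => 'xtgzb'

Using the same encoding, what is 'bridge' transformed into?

In hockey: h→l is +4, o→t is +5, c→i is +6, k→r is +7 — the shift increases by 1 each position. Letter i (0-indexed) is shifted by i+4, so successive shifts are 4, 5, 6, ….
On bridge: b+4=f, r+5=w, i+6=o, d+7=k, g+8=o, e+9=n.

fwokon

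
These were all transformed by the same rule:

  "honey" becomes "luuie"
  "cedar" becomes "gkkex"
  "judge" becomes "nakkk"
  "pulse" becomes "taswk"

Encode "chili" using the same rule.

gnppo

Shifts by position in honey: pos 0: h→l (+4), pos 1: o→u (+6), pos 2: n→u (+7), pos 3: e→i (+4), pos 4: y→e (+6) — repeating every 3. A repeating key of period 3 is used — shifts +4, +6, +7 over and over.
On chili: c+4=g, h+6=n, i+7=p, l+4=p, i+6=o.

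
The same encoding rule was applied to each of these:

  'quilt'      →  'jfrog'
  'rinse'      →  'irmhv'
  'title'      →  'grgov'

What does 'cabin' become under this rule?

Letters are reflected about the middle of the alphabet (position → 25−position): Atbash.
On cabin: c↔x, a↔z, b↔y, i↔r, n↔m.

xzyrm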